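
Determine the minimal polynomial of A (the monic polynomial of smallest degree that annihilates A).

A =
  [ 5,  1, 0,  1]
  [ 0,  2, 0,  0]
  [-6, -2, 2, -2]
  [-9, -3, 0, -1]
x^2 - 4*x + 4

The characteristic polynomial is χ_A(x) = (x - 2)^4, so the eigenvalues are known. The minimal polynomial is
  m_A(x) = Π_λ (x − λ)^{k_λ}
where k_λ is the size of the *largest* Jordan block for λ (equivalently, the smallest k with (A − λI)^k v = 0 for every generalised eigenvector v of λ).

  λ = 2: largest Jordan block has size 2, contributing (x − 2)^2

So m_A(x) = (x - 2)^2 = x^2 - 4*x + 4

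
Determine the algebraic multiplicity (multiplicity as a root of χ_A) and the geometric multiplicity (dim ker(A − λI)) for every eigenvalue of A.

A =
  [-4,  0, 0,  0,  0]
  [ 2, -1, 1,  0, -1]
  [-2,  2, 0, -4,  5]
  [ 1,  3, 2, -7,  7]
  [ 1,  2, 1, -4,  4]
λ = -4: alg = 1, geom = 1; λ = -1: alg = 4, geom = 2

Step 1 — factor the characteristic polynomial to read off the algebraic multiplicities:
  χ_A(x) = (x + 1)^4*(x + 4)

Step 2 — compute geometric multiplicities via the rank-nullity identity g(λ) = n − rank(A − λI):
  rank(A − (-4)·I) = 4, so dim ker(A − (-4)·I) = n − 4 = 1
  rank(A − (-1)·I) = 3, so dim ker(A − (-1)·I) = n − 3 = 2

Summary:
  λ = -4: algebraic multiplicity = 1, geometric multiplicity = 1
  λ = -1: algebraic multiplicity = 4, geometric multiplicity = 2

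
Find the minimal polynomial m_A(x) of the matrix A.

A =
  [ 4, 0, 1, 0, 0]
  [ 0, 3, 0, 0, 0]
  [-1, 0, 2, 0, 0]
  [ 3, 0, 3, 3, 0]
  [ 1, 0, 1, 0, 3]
x^2 - 6*x + 9

The characteristic polynomial is χ_A(x) = (x - 3)^5, so the eigenvalues are known. The minimal polynomial is
  m_A(x) = Π_λ (x − λ)^{k_λ}
where k_λ is the size of the *largest* Jordan block for λ (equivalently, the smallest k with (A − λI)^k v = 0 for every generalised eigenvector v of λ).

  λ = 3: largest Jordan block has size 2, contributing (x − 3)^2

So m_A(x) = (x - 3)^2 = x^2 - 6*x + 9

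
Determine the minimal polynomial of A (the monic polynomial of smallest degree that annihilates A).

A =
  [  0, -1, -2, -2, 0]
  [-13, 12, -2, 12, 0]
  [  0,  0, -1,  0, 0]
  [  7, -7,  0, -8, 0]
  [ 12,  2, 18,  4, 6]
x^3 - 4*x^2 - 11*x - 6

The characteristic polynomial is χ_A(x) = (x - 6)^2*(x + 1)^3, so the eigenvalues are known. The minimal polynomial is
  m_A(x) = Π_λ (x − λ)^{k_λ}
where k_λ is the size of the *largest* Jordan block for λ (equivalently, the smallest k with (A − λI)^k v = 0 for every generalised eigenvector v of λ).

  λ = -1: largest Jordan block has size 2, contributing (x + 1)^2
  λ = 6: largest Jordan block has size 1, contributing (x − 6)

So m_A(x) = (x - 6)*(x + 1)^2 = x^3 - 4*x^2 - 11*x - 6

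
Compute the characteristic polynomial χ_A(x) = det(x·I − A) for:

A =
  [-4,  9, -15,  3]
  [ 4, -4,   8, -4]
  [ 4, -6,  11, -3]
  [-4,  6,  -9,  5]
x^4 - 8*x^3 + 24*x^2 - 32*x + 16

Expanding det(x·I − A) (e.g. by cofactor expansion or by noting that A is similar to its Jordan form J, which has the same characteristic polynomial as A) gives
  χ_A(x) = x^4 - 8*x^3 + 24*x^2 - 32*x + 16
which factors as (x - 2)^4. The eigenvalues (with algebraic multiplicities) are λ = 2 with multiplicity 4.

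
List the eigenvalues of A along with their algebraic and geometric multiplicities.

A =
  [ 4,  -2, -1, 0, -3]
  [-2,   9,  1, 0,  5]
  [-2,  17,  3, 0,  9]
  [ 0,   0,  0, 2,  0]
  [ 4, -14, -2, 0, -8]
λ = 2: alg = 5, geom = 3

Step 1 — factor the characteristic polynomial to read off the algebraic multiplicities:
  χ_A(x) = (x - 2)^5

Step 2 — compute geometric multiplicities via the rank-nullity identity g(λ) = n − rank(A − λI):
  rank(A − (2)·I) = 2, so dim ker(A − (2)·I) = n − 2 = 3

Summary:
  λ = 2: algebraic multiplicity = 5, geometric multiplicity = 3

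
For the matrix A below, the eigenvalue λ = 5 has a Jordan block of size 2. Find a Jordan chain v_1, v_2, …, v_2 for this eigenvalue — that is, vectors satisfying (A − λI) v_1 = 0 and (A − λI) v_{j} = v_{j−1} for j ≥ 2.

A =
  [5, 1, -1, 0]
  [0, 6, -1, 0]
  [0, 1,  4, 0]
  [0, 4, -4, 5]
A Jordan chain for λ = 5 of length 2:
v_1 = (1, 1, 1, 4)ᵀ
v_2 = (0, 1, 0, 0)ᵀ

Let N = A − (5)·I. We want v_2 with N^2 v_2 = 0 but N^1 v_2 ≠ 0; then v_{j-1} := N · v_j for j = 2, …, 2.

Pick v_2 = (0, 1, 0, 0)ᵀ.
Then v_1 = N · v_2 = (1, 1, 1, 4)ᵀ.

Sanity check: (A − (5)·I) v_1 = (0, 0, 0, 0)ᵀ = 0. ✓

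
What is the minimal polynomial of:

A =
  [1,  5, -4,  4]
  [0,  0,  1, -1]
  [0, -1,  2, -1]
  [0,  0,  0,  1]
x^3 - 3*x^2 + 3*x - 1

The characteristic polynomial is χ_A(x) = (x - 1)^4, so the eigenvalues are known. The minimal polynomial is
  m_A(x) = Π_λ (x − λ)^{k_λ}
where k_λ is the size of the *largest* Jordan block for λ (equivalently, the smallest k with (A − λI)^k v = 0 for every generalised eigenvector v of λ).

  λ = 1: largest Jordan block has size 3, contributing (x − 1)^3

So m_A(x) = (x - 1)^3 = x^3 - 3*x^2 + 3*x - 1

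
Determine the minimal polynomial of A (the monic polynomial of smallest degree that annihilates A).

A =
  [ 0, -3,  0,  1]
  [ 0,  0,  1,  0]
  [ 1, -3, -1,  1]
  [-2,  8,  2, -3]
x^3 + 3*x^2 + 3*x + 1

The characteristic polynomial is χ_A(x) = (x + 1)^4, so the eigenvalues are known. The minimal polynomial is
  m_A(x) = Π_λ (x − λ)^{k_λ}
where k_λ is the size of the *largest* Jordan block for λ (equivalently, the smallest k with (A − λI)^k v = 0 for every generalised eigenvector v of λ).

  λ = -1: largest Jordan block has size 3, contributing (x + 1)^3

So m_A(x) = (x + 1)^3 = x^3 + 3*x^2 + 3*x + 1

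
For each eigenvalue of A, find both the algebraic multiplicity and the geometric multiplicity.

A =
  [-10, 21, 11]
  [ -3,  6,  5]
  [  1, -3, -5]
λ = -3: alg = 3, geom = 1

Step 1 — factor the characteristic polynomial to read off the algebraic multiplicities:
  χ_A(x) = (x + 3)^3

Step 2 — compute geometric multiplicities via the rank-nullity identity g(λ) = n − rank(A − λI):
  rank(A − (-3)·I) = 2, so dim ker(A − (-3)·I) = n − 2 = 1

Summary:
  λ = -3: algebraic multiplicity = 3, geometric multiplicity = 1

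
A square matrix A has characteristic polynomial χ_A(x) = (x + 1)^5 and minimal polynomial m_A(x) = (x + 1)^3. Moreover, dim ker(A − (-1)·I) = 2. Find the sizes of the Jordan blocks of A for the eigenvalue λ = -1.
Block sizes for λ = -1: [3, 2]

Step 1 — from the characteristic polynomial, algebraic multiplicity of λ = -1 is 5. From dim ker(A − (-1)·I) = 2, there are exactly 2 Jordan blocks for λ = -1.
Step 2 — from the minimal polynomial, the factor (x + 1)^3 tells us the largest block for λ = -1 has size 3.
Step 3 — with total size 5, 2 blocks, and largest block 3, the block sizes (in nonincreasing order) are [3, 2].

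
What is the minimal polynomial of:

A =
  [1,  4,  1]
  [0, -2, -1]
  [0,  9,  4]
x^3 - 3*x^2 + 3*x - 1

The characteristic polynomial is χ_A(x) = (x - 1)^3, so the eigenvalues are known. The minimal polynomial is
  m_A(x) = Π_λ (x − λ)^{k_λ}
where k_λ is the size of the *largest* Jordan block for λ (equivalently, the smallest k with (A − λI)^k v = 0 for every generalised eigenvector v of λ).

  λ = 1: largest Jordan block has size 3, contributing (x − 1)^3

So m_A(x) = (x - 1)^3 = x^3 - 3*x^2 + 3*x - 1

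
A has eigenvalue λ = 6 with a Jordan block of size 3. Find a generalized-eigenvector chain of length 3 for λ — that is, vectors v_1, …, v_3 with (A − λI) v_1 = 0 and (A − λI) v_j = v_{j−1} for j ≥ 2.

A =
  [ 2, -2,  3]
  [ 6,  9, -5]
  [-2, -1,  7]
A Jordan chain for λ = 6 of length 3:
v_1 = (-2, 4, 0)ᵀ
v_2 = (-4, 6, -2)ᵀ
v_3 = (1, 0, 0)ᵀ

Let N = A − (6)·I. We want v_3 with N^3 v_3 = 0 but N^2 v_3 ≠ 0; then v_{j-1} := N · v_j for j = 3, …, 2.

Pick v_3 = (1, 0, 0)ᵀ.
Then v_2 = N · v_3 = (-4, 6, -2)ᵀ.
Then v_1 = N · v_2 = (-2, 4, 0)ᵀ.

Sanity check: (A − (6)·I) v_1 = (0, 0, 0)ᵀ = 0. ✓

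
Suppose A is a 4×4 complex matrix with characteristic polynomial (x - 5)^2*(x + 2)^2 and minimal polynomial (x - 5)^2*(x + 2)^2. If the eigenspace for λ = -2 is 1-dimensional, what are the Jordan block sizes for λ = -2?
Block sizes for λ = -2: [2]

Step 1 — from the characteristic polynomial, algebraic multiplicity of λ = -2 is 2. From dim ker(A − (-2)·I) = 1, there are exactly 1 Jordan blocks for λ = -2.
Step 2 — from the minimal polynomial, the factor (x + 2)^2 tells us the largest block for λ = -2 has size 2.
Step 3 — with total size 2, 1 blocks, and largest block 2, the block sizes (in nonincreasing order) are [2].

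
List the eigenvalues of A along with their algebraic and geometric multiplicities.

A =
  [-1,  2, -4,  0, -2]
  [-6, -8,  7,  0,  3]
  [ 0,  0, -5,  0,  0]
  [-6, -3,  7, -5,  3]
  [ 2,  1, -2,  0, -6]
λ = -5: alg = 5, geom = 3

Step 1 — factor the characteristic polynomial to read off the algebraic multiplicities:
  χ_A(x) = (x + 5)^5

Step 2 — compute geometric multiplicities via the rank-nullity identity g(λ) = n − rank(A − λI):
  rank(A − (-5)·I) = 2, so dim ker(A − (-5)·I) = n − 2 = 3

Summary:
  λ = -5: algebraic multiplicity = 5, geometric multiplicity = 3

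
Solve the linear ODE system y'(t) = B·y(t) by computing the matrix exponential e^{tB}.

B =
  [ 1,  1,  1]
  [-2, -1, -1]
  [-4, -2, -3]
e^{tB} =
  [-t^2*exp(-t) + 2*t*exp(-t) + exp(-t), t*exp(-t), -t^2*exp(-t)/2 + t*exp(-t)]
  [-2*t*exp(-t), exp(-t), -t*exp(-t)]
  [2*t^2*exp(-t) - 4*t*exp(-t), -2*t*exp(-t), t^2*exp(-t) - 2*t*exp(-t) + exp(-t)]

Strategy: write B = P · J · P⁻¹ where J is a Jordan canonical form, so e^{tB} = P · e^{tJ} · P⁻¹, and e^{tJ} can be computed block-by-block.

B has Jordan form
J =
  [-1,  1,  0]
  [ 0, -1,  1]
  [ 0,  0, -1]
(up to reordering of blocks).

Per-block formulas:
  For a 3×3 Jordan block J_3(-1): exp(t · J_3(-1)) = e^(-1t)·(I + t·N + (t^2/2)·N^2), where N is the 3×3 nilpotent shift.

After assembling e^{tJ} and conjugating by P, we get:

e^{tB} =
  [-t^2*exp(-t) + 2*t*exp(-t) + exp(-t), t*exp(-t), -t^2*exp(-t)/2 + t*exp(-t)]
  [-2*t*exp(-t), exp(-t), -t*exp(-t)]
  [2*t^2*exp(-t) - 4*t*exp(-t), -2*t*exp(-t), t^2*exp(-t) - 2*t*exp(-t) + exp(-t)]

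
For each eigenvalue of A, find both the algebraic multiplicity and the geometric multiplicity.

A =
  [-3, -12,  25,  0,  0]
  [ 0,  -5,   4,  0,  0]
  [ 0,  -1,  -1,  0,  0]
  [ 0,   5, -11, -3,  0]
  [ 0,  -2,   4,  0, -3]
λ = -3: alg = 5, geom = 3

Step 1 — factor the characteristic polynomial to read off the algebraic multiplicities:
  χ_A(x) = (x + 3)^5

Step 2 — compute geometric multiplicities via the rank-nullity identity g(λ) = n − rank(A − λI):
  rank(A − (-3)·I) = 2, so dim ker(A − (-3)·I) = n − 2 = 3

Summary:
  λ = -3: algebraic multiplicity = 5, geometric multiplicity = 3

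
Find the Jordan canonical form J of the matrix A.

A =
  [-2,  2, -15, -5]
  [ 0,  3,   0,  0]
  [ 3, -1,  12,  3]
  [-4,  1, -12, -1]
J_2(3) ⊕ J_2(3)

The characteristic polynomial is
  det(x·I − A) = x^4 - 12*x^3 + 54*x^2 - 108*x + 81 = (x - 3)^4

Eigenvalues and multiplicities (the geometric multiplicity of λ is n − rank(A − λI), which equals the number of Jordan blocks for λ):
  λ = 3: algebraic multiplicity = 4, geometric multiplicity = 2

Determining the block sizes for each eigenvalue:
  λ = 3: with am = 4 and gm = 2, the partition is not yet determined (e.g. several partitions of 4 into 2 parts exist). Let N = A − (3)·I. Computing rank(N^1) = 2, rank(N^2) = 0; the number of blocks of size ≥ j is rank(N^{j−1}) − rank(N^j), giving [2, 2]. So we have 2 block(s) of size 2 → block sizes [2, 2]

Assembling the blocks gives a Jordan form
J =
  [3, 1, 0, 0]
  [0, 3, 0, 0]
  [0, 0, 3, 1]
  [0, 0, 0, 3]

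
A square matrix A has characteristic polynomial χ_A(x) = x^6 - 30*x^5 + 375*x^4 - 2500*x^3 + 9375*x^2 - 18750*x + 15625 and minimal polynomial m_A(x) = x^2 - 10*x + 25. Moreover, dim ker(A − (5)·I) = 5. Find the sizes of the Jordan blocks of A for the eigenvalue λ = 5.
Block sizes for λ = 5: [2, 1, 1, 1, 1]

Step 1 — from the characteristic polynomial, algebraic multiplicity of λ = 5 is 6. From dim ker(A − (5)·I) = 5, there are exactly 5 Jordan blocks for λ = 5.
Step 2 — from the minimal polynomial, the factor (x − 5)^2 tells us the largest block for λ = 5 has size 2.
Step 3 — with total size 6, 5 blocks, and largest block 2, the block sizes (in nonincreasing order) are [2, 1, 1, 1, 1].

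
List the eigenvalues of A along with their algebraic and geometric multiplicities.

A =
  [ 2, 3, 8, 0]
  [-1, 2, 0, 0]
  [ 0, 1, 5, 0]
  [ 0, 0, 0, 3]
λ = 3: alg = 4, geom = 2

Step 1 — factor the characteristic polynomial to read off the algebraic multiplicities:
  χ_A(x) = (x - 3)^4

Step 2 — compute geometric multiplicities via the rank-nullity identity g(λ) = n − rank(A − λI):
  rank(A − (3)·I) = 2, so dim ker(A − (3)·I) = n − 2 = 2

Summary:
  λ = 3: algebraic multiplicity = 4, geometric multiplicity = 2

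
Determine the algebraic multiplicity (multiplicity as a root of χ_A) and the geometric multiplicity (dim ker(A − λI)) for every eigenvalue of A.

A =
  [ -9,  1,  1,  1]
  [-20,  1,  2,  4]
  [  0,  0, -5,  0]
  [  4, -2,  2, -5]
λ = -5: alg = 3, geom = 2; λ = -3: alg = 1, geom = 1

Step 1 — factor the characteristic polynomial to read off the algebraic multiplicities:
  χ_A(x) = (x + 3)*(x + 5)^3

Step 2 — compute geometric multiplicities via the rank-nullity identity g(λ) = n − rank(A − λI):
  rank(A − (-5)·I) = 2, so dim ker(A − (-5)·I) = n − 2 = 2
  rank(A − (-3)·I) = 3, so dim ker(A − (-3)·I) = n − 3 = 1

Summary:
  λ = -5: algebraic multiplicity = 3, geometric multiplicity = 2
  λ = -3: algebraic multiplicity = 1, geometric multiplicity = 1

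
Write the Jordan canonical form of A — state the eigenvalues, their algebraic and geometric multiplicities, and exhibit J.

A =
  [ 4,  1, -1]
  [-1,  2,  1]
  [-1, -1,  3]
J_3(3)

The characteristic polynomial is
  det(x·I − A) = x^3 - 9*x^2 + 27*x - 27 = (x - 3)^3

Eigenvalues and multiplicities (the geometric multiplicity of λ is n − rank(A − λI), which equals the number of Jordan blocks for λ):
  λ = 3: algebraic multiplicity = 3, geometric multiplicity = 1

Determining the block sizes for each eigenvalue:
  λ = 3: one block (gm = 1), so the single block has size am = 3 → block sizes [3]

Assembling the blocks gives a Jordan form
J =
  [3, 1, 0]
  [0, 3, 1]
  [0, 0, 3]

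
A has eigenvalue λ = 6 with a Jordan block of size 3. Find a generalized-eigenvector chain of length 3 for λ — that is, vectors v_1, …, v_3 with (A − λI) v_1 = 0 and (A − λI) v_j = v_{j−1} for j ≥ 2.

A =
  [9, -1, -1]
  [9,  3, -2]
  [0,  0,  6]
A Jordan chain for λ = 6 of length 3:
v_1 = (-1, -3, 0)ᵀ
v_2 = (-1, -2, 0)ᵀ
v_3 = (0, 0, 1)ᵀ

Let N = A − (6)·I. We want v_3 with N^3 v_3 = 0 but N^2 v_3 ≠ 0; then v_{j-1} := N · v_j for j = 3, …, 2.

Pick v_3 = (0, 0, 1)ᵀ.
Then v_2 = N · v_3 = (-1, -2, 0)ᵀ.
Then v_1 = N · v_2 = (-1, -3, 0)ᵀ.

Sanity check: (A − (6)·I) v_1 = (0, 0, 0)ᵀ = 0. ✓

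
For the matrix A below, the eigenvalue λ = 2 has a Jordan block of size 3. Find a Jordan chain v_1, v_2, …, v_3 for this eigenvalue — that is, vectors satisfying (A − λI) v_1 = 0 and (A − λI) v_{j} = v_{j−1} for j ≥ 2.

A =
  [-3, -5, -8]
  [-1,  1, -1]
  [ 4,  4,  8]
A Jordan chain for λ = 2 of length 3:
v_1 = (-2, 2, 0)ᵀ
v_2 = (-5, -1, 4)ᵀ
v_3 = (1, 0, 0)ᵀ

Let N = A − (2)·I. We want v_3 with N^3 v_3 = 0 but N^2 v_3 ≠ 0; then v_{j-1} := N · v_j for j = 3, …, 2.

Pick v_3 = (1, 0, 0)ᵀ.
Then v_2 = N · v_3 = (-5, -1, 4)ᵀ.
Then v_1 = N · v_2 = (-2, 2, 0)ᵀ.

Sanity check: (A − (2)·I) v_1 = (0, 0, 0)ᵀ = 0. ✓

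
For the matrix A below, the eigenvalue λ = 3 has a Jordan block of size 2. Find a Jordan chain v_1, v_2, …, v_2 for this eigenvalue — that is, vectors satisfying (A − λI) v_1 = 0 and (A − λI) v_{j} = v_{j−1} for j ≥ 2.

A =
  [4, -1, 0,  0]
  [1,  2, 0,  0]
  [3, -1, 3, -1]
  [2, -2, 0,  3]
A Jordan chain for λ = 3 of length 2:
v_1 = (1, 1, 3, 2)ᵀ
v_2 = (1, 0, 0, 0)ᵀ

Let N = A − (3)·I. We want v_2 with N^2 v_2 = 0 but N^1 v_2 ≠ 0; then v_{j-1} := N · v_j for j = 2, …, 2.

Pick v_2 = (1, 0, 0, 0)ᵀ.
Then v_1 = N · v_2 = (1, 1, 3, 2)ᵀ.

Sanity check: (A − (3)·I) v_1 = (0, 0, 0, 0)ᵀ = 0. ✓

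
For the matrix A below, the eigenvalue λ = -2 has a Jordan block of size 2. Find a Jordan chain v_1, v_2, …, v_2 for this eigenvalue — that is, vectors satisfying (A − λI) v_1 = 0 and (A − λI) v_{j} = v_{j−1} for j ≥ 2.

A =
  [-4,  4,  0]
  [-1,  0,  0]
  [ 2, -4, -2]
A Jordan chain for λ = -2 of length 2:
v_1 = (-2, -1, 2)ᵀ
v_2 = (1, 0, 0)ᵀ

Let N = A − (-2)·I. We want v_2 with N^2 v_2 = 0 but N^1 v_2 ≠ 0; then v_{j-1} := N · v_j for j = 2, …, 2.

Pick v_2 = (1, 0, 0)ᵀ.
Then v_1 = N · v_2 = (-2, -1, 2)ᵀ.

Sanity check: (A − (-2)·I) v_1 = (0, 0, 0)ᵀ = 0. ✓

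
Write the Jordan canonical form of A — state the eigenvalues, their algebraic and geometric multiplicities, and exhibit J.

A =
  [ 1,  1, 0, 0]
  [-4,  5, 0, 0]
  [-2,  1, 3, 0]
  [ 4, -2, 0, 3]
J_2(3) ⊕ J_1(3) ⊕ J_1(3)

The characteristic polynomial is
  det(x·I − A) = x^4 - 12*x^3 + 54*x^2 - 108*x + 81 = (x - 3)^4

Eigenvalues and multiplicities (the geometric multiplicity of λ is n − rank(A − λI), which equals the number of Jordan blocks for λ):
  λ = 3: algebraic multiplicity = 4, geometric multiplicity = 3

Determining the block sizes for each eigenvalue:
  λ = 3: 3 blocks summing to 4 forces exactly one block of size 2 and the rest size 1 → block sizes [2, 1, 1]

Assembling the blocks gives a Jordan form
J =
  [3, 1, 0, 0]
  [0, 3, 0, 0]
  [0, 0, 3, 0]
  [0, 0, 0, 3]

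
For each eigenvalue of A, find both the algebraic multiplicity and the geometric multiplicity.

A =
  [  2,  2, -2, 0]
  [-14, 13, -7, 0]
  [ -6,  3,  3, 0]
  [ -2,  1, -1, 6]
λ = 6: alg = 4, geom = 3

Step 1 — factor the characteristic polynomial to read off the algebraic multiplicities:
  χ_A(x) = (x - 6)^4

Step 2 — compute geometric multiplicities via the rank-nullity identity g(λ) = n − rank(A − λI):
  rank(A − (6)·I) = 1, so dim ker(A − (6)·I) = n − 1 = 3

Summary:
  λ = 6: algebraic multiplicity = 4, geometric multiplicity = 3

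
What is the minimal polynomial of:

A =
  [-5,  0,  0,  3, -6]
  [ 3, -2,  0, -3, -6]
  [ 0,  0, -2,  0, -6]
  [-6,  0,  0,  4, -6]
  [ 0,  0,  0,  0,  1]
x^2 + x - 2

The characteristic polynomial is χ_A(x) = (x - 1)^2*(x + 2)^3, so the eigenvalues are known. The minimal polynomial is
  m_A(x) = Π_λ (x − λ)^{k_λ}
where k_λ is the size of the *largest* Jordan block for λ (equivalently, the smallest k with (A − λI)^k v = 0 for every generalised eigenvector v of λ).

  λ = -2: largest Jordan block has size 1, contributing (x + 2)
  λ = 1: largest Jordan block has size 1, contributing (x − 1)

So m_A(x) = (x - 1)*(x + 2) = x^2 + x - 2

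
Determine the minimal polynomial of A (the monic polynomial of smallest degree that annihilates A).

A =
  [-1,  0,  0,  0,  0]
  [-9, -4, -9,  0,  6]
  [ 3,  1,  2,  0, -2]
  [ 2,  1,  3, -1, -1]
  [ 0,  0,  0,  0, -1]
x^2 + 2*x + 1

The characteristic polynomial is χ_A(x) = (x + 1)^5, so the eigenvalues are known. The minimal polynomial is
  m_A(x) = Π_λ (x − λ)^{k_λ}
where k_λ is the size of the *largest* Jordan block for λ (equivalently, the smallest k with (A − λI)^k v = 0 for every generalised eigenvector v of λ).

  λ = -1: largest Jordan block has size 2, contributing (x + 1)^2

So m_A(x) = (x + 1)^2 = x^2 + 2*x + 1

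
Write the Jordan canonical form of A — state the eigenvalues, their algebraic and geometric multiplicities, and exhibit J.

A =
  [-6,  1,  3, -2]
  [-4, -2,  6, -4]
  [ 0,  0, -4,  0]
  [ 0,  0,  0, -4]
J_2(-4) ⊕ J_1(-4) ⊕ J_1(-4)

The characteristic polynomial is
  det(x·I − A) = x^4 + 16*x^3 + 96*x^2 + 256*x + 256 = (x + 4)^4

Eigenvalues and multiplicities (the geometric multiplicity of λ is n − rank(A − λI), which equals the number of Jordan blocks for λ):
  λ = -4: algebraic multiplicity = 4, geometric multiplicity = 3

Determining the block sizes for each eigenvalue:
  λ = -4: 3 blocks summing to 4 forces exactly one block of size 2 and the rest size 1 → block sizes [2, 1, 1]

Assembling the blocks gives a Jordan form
J =
  [-4,  1,  0,  0]
  [ 0, -4,  0,  0]
  [ 0,  0, -4,  0]
  [ 0,  0,  0, -4]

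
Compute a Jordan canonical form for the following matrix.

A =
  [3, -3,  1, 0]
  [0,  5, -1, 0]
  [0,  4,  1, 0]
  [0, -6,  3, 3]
J_3(3) ⊕ J_1(3)

The characteristic polynomial is
  det(x·I − A) = x^4 - 12*x^3 + 54*x^2 - 108*x + 81 = (x - 3)^4

Eigenvalues and multiplicities (the geometric multiplicity of λ is n − rank(A − λI), which equals the number of Jordan blocks for λ):
  λ = 3: algebraic multiplicity = 4, geometric multiplicity = 2

Determining the block sizes for each eigenvalue:
  λ = 3: with am = 4 and gm = 2, the partition is not yet determined (e.g. several partitions of 4 into 2 parts exist). Let N = A − (3)·I. Computing rank(N^1) = 2, rank(N^2) = 1, rank(N^3) = 0; the number of blocks of size ≥ j is rank(N^{j−1}) − rank(N^j), giving [2, 1, 1]. So we have 1 block(s) of size 3, 1 block(s) of size 1 → block sizes [3, 1]

Assembling the blocks gives a Jordan form
J =
  [3, 1, 0, 0]
  [0, 3, 1, 0]
  [0, 0, 3, 0]
  [0, 0, 0, 3]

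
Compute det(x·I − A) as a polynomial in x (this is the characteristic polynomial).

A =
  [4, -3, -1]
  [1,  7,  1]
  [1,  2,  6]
x^3 - 17*x^2 + 96*x - 180

Expanding det(x·I − A) (e.g. by cofactor expansion or by noting that A is similar to its Jordan form J, which has the same characteristic polynomial as A) gives
  χ_A(x) = x^3 - 17*x^2 + 96*x - 180
which factors as (x - 6)^2*(x - 5). The eigenvalues (with algebraic multiplicities) are λ = 5 with multiplicity 1, λ = 6 with multiplicity 2.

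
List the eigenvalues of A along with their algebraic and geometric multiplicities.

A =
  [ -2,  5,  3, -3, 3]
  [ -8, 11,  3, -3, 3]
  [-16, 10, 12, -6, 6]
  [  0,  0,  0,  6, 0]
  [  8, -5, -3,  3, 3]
λ = 6: alg = 5, geom = 4

Step 1 — factor the characteristic polynomial to read off the algebraic multiplicities:
  χ_A(x) = (x - 6)^5

Step 2 — compute geometric multiplicities via the rank-nullity identity g(λ) = n − rank(A − λI):
  rank(A − (6)·I) = 1, so dim ker(A − (6)·I) = n − 1 = 4

Summary:
  λ = 6: algebraic multiplicity = 5, geometric multiplicity = 4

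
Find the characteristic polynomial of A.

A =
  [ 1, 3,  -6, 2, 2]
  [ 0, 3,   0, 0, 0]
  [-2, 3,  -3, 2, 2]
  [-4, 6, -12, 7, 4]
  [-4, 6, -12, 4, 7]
x^5 - 15*x^4 + 90*x^3 - 270*x^2 + 405*x - 243

Expanding det(x·I − A) (e.g. by cofactor expansion or by noting that A is similar to its Jordan form J, which has the same characteristic polynomial as A) gives
  χ_A(x) = x^5 - 15*x^4 + 90*x^3 - 270*x^2 + 405*x - 243
which factors as (x - 3)^5. The eigenvalues (with algebraic multiplicities) are λ = 3 with multiplicity 5.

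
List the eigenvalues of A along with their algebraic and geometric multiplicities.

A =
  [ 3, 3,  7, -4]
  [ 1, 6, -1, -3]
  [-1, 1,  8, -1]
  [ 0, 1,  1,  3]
λ = 5: alg = 4, geom = 2

Step 1 — factor the characteristic polynomial to read off the algebraic multiplicities:
  χ_A(x) = (x - 5)^4

Step 2 — compute geometric multiplicities via the rank-nullity identity g(λ) = n − rank(A − λI):
  rank(A − (5)·I) = 2, so dim ker(A − (5)·I) = n − 2 = 2

Summary:
  λ = 5: algebraic multiplicity = 4, geometric multiplicity = 2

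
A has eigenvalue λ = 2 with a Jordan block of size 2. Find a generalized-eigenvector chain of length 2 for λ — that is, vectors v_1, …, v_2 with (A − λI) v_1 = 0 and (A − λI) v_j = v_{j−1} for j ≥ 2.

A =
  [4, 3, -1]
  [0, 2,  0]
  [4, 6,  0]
A Jordan chain for λ = 2 of length 2:
v_1 = (2, 0, 4)ᵀ
v_2 = (1, 0, 0)ᵀ

Let N = A − (2)·I. We want v_2 with N^2 v_2 = 0 but N^1 v_2 ≠ 0; then v_{j-1} := N · v_j for j = 2, …, 2.

Pick v_2 = (1, 0, 0)ᵀ.
Then v_1 = N · v_2 = (2, 0, 4)ᵀ.

Sanity check: (A − (2)·I) v_1 = (0, 0, 0)ᵀ = 0. ✓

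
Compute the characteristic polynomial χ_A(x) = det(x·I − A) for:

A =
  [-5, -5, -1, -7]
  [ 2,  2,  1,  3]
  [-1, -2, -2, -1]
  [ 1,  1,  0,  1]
x^4 + 4*x^3 + 6*x^2 + 4*x + 1

Expanding det(x·I − A) (e.g. by cofactor expansion or by noting that A is similar to its Jordan form J, which has the same characteristic polynomial as A) gives
  χ_A(x) = x^4 + 4*x^3 + 6*x^2 + 4*x + 1
which factors as (x + 1)^4. The eigenvalues (with algebraic multiplicities) are λ = -1 with multiplicity 4.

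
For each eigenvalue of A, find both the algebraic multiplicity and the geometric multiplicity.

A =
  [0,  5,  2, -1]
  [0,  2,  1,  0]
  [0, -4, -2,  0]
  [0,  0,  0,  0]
λ = 0: alg = 4, geom = 2

Step 1 — factor the characteristic polynomial to read off the algebraic multiplicities:
  χ_A(x) = x^4

Step 2 — compute geometric multiplicities via the rank-nullity identity g(λ) = n − rank(A − λI):
  rank(A − (0)·I) = 2, so dim ker(A − (0)·I) = n − 2 = 2

Summary:
  λ = 0: algebraic multiplicity = 4, geometric multiplicity = 2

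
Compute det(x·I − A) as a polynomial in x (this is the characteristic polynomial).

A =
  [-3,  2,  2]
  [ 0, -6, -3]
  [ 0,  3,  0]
x^3 + 9*x^2 + 27*x + 27

Expanding det(x·I − A) (e.g. by cofactor expansion or by noting that A is similar to its Jordan form J, which has the same characteristic polynomial as A) gives
  χ_A(x) = x^3 + 9*x^2 + 27*x + 27
which factors as (x + 3)^3. The eigenvalues (with algebraic multiplicities) are λ = -3 with multiplicity 3.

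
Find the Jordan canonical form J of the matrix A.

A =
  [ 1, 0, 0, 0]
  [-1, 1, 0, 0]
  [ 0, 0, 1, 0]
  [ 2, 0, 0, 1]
J_2(1) ⊕ J_1(1) ⊕ J_1(1)

The characteristic polynomial is
  det(x·I − A) = x^4 - 4*x^3 + 6*x^2 - 4*x + 1 = (x - 1)^4

Eigenvalues and multiplicities (the geometric multiplicity of λ is n − rank(A − λI), which equals the number of Jordan blocks for λ):
  λ = 1: algebraic multiplicity = 4, geometric multiplicity = 3

Determining the block sizes for each eigenvalue:
  λ = 1: 3 blocks summing to 4 forces exactly one block of size 2 and the rest size 1 → block sizes [2, 1, 1]

Assembling the blocks gives a Jordan form
J =
  [1, 1, 0, 0]
  [0, 1, 0, 0]
  [0, 0, 1, 0]
  [0, 0, 0, 1]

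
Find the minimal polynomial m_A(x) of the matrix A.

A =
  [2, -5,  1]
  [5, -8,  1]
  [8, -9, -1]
x^3 + 7*x^2 + 16*x + 12

The characteristic polynomial is χ_A(x) = (x + 2)^2*(x + 3), so the eigenvalues are known. The minimal polynomial is
  m_A(x) = Π_λ (x − λ)^{k_λ}
where k_λ is the size of the *largest* Jordan block for λ (equivalently, the smallest k with (A − λI)^k v = 0 for every generalised eigenvector v of λ).

  λ = -3: largest Jordan block has size 1, contributing (x + 3)
  λ = -2: largest Jordan block has size 2, contributing (x + 2)^2

So m_A(x) = (x + 2)^2*(x + 3) = x^3 + 7*x^2 + 16*x + 12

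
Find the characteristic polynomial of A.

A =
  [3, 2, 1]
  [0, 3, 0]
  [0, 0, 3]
x^3 - 9*x^2 + 27*x - 27

Expanding det(x·I − A) (e.g. by cofactor expansion or by noting that A is similar to its Jordan form J, which has the same characteristic polynomial as A) gives
  χ_A(x) = x^3 - 9*x^2 + 27*x - 27
which factors as (x - 3)^3. The eigenvalues (with algebraic multiplicities) are λ = 3 with multiplicity 3.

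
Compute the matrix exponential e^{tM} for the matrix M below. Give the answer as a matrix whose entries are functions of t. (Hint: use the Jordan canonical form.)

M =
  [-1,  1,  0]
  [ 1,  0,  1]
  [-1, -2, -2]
e^{tM} =
  [t^2*exp(-t)/2 + exp(-t), t^2*exp(-t)/2 + t*exp(-t), t^2*exp(-t)/2]
  [t*exp(-t), t*exp(-t) + exp(-t), t*exp(-t)]
  [-t^2*exp(-t)/2 - t*exp(-t), -t^2*exp(-t)/2 - 2*t*exp(-t), -t^2*exp(-t)/2 - t*exp(-t) + exp(-t)]

Strategy: write M = P · J · P⁻¹ where J is a Jordan canonical form, so e^{tM} = P · e^{tJ} · P⁻¹, and e^{tJ} can be computed block-by-block.

M has Jordan form
J =
  [-1,  1,  0]
  [ 0, -1,  1]
  [ 0,  0, -1]
(up to reordering of blocks).

Per-block formulas:
  For a 3×3 Jordan block J_3(-1): exp(t · J_3(-1)) = e^(-1t)·(I + t·N + (t^2/2)·N^2), where N is the 3×3 nilpotent shift.

After assembling e^{tJ} and conjugating by P, we get:

e^{tM} =
  [t^2*exp(-t)/2 + exp(-t), t^2*exp(-t)/2 + t*exp(-t), t^2*exp(-t)/2]
  [t*exp(-t), t*exp(-t) + exp(-t), t*exp(-t)]
  [-t^2*exp(-t)/2 - t*exp(-t), -t^2*exp(-t)/2 - 2*t*exp(-t), -t^2*exp(-t)/2 - t*exp(-t) + exp(-t)]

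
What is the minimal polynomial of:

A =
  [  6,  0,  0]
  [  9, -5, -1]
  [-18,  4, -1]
x^3 - 27*x - 54

The characteristic polynomial is χ_A(x) = (x - 6)*(x + 3)^2, so the eigenvalues are known. The minimal polynomial is
  m_A(x) = Π_λ (x − λ)^{k_λ}
where k_λ is the size of the *largest* Jordan block for λ (equivalently, the smallest k with (A − λI)^k v = 0 for every generalised eigenvector v of λ).

  λ = -3: largest Jordan block has size 2, contributing (x + 3)^2
  λ = 6: largest Jordan block has size 1, contributing (x − 6)

So m_A(x) = (x - 6)*(x + 3)^2 = x^3 - 27*x - 54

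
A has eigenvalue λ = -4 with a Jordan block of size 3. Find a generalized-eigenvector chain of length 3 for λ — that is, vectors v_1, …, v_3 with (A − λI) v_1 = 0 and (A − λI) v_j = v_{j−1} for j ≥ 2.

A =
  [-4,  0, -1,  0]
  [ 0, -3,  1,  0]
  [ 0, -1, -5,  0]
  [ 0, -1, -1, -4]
A Jordan chain for λ = -4 of length 3:
v_1 = (1, 0, 0, 0)ᵀ
v_2 = (0, 1, -1, -1)ᵀ
v_3 = (0, 1, 0, 0)ᵀ

Let N = A − (-4)·I. We want v_3 with N^3 v_3 = 0 but N^2 v_3 ≠ 0; then v_{j-1} := N · v_j for j = 3, …, 2.

Pick v_3 = (0, 1, 0, 0)ᵀ.
Then v_2 = N · v_3 = (0, 1, -1, -1)ᵀ.
Then v_1 = N · v_2 = (1, 0, 0, 0)ᵀ.

Sanity check: (A − (-4)·I) v_1 = (0, 0, 0, 0)ᵀ = 0. ✓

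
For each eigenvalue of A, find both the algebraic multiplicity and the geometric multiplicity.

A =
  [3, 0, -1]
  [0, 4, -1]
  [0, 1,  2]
λ = 3: alg = 3, geom = 1

Step 1 — factor the characteristic polynomial to read off the algebraic multiplicities:
  χ_A(x) = (x - 3)^3

Step 2 — compute geometric multiplicities via the rank-nullity identity g(λ) = n − rank(A − λI):
  rank(A − (3)·I) = 2, so dim ker(A − (3)·I) = n − 2 = 1

Summary:
  λ = 3: algebraic multiplicity = 3, geometric multiplicity = 1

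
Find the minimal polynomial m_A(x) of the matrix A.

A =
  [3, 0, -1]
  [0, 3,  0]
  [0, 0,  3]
x^2 - 6*x + 9

The characteristic polynomial is χ_A(x) = (x - 3)^3, so the eigenvalues are known. The minimal polynomial is
  m_A(x) = Π_λ (x − λ)^{k_λ}
where k_λ is the size of the *largest* Jordan block for λ (equivalently, the smallest k with (A − λI)^k v = 0 for every generalised eigenvector v of λ).

  λ = 3: largest Jordan block has size 2, contributing (x − 3)^2

So m_A(x) = (x - 3)^2 = x^2 - 6*x + 9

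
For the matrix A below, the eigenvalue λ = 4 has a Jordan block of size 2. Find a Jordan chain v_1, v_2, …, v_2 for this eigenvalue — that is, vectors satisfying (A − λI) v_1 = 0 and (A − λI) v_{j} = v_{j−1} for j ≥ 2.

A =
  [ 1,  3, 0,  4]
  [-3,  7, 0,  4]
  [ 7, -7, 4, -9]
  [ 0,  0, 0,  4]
A Jordan chain for λ = 4 of length 2:
v_1 = (-3, -3, 7, 0)ᵀ
v_2 = (1, 0, 0, 0)ᵀ

Let N = A − (4)·I. We want v_2 with N^2 v_2 = 0 but N^1 v_2 ≠ 0; then v_{j-1} := N · v_j for j = 2, …, 2.

Pick v_2 = (1, 0, 0, 0)ᵀ.
Then v_1 = N · v_2 = (-3, -3, 7, 0)ᵀ.

Sanity check: (A − (4)·I) v_1 = (0, 0, 0, 0)ᵀ = 0. ✓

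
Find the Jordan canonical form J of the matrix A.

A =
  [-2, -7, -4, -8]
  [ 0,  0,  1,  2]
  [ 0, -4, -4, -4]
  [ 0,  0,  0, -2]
J_3(-2) ⊕ J_1(-2)

The characteristic polynomial is
  det(x·I − A) = x^4 + 8*x^3 + 24*x^2 + 32*x + 16 = (x + 2)^4

Eigenvalues and multiplicities (the geometric multiplicity of λ is n − rank(A − λI), which equals the number of Jordan blocks for λ):
  λ = -2: algebraic multiplicity = 4, geometric multiplicity = 2

Determining the block sizes for each eigenvalue:
  λ = -2: with am = 4 and gm = 2, the partition is not yet determined (e.g. several partitions of 4 into 2 parts exist). Let N = A − (-2)·I. Computing rank(N^1) = 2, rank(N^2) = 1, rank(N^3) = 0; the number of blocks of size ≥ j is rank(N^{j−1}) − rank(N^j), giving [2, 1, 1]. So we have 1 block(s) of size 3, 1 block(s) of size 1 → block sizes [3, 1]

Assembling the blocks gives a Jordan form
J =
  [-2,  1,  0,  0]
  [ 0, -2,  1,  0]
  [ 0,  0, -2,  0]
  [ 0,  0,  0, -2]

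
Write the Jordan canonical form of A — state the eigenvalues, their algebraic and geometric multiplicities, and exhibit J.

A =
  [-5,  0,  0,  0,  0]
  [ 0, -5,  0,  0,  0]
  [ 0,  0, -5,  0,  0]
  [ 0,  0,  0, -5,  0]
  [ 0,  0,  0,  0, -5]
J_1(-5) ⊕ J_1(-5) ⊕ J_1(-5) ⊕ J_1(-5) ⊕ J_1(-5)

The characteristic polynomial is
  det(x·I − A) = x^5 + 25*x^4 + 250*x^3 + 1250*x^2 + 3125*x + 3125 = (x + 5)^5

Eigenvalues and multiplicities (the geometric multiplicity of λ is n − rank(A − λI), which equals the number of Jordan blocks for λ):
  λ = -5: algebraic multiplicity = 5, geometric multiplicity = 5

Determining the block sizes for each eigenvalue:
  λ = -5: gm = am = 5, so every block has size 1 → block sizes [1, 1, 1, 1, 1]

Assembling the blocks gives a Jordan form
J =
  [-5,  0,  0,  0,  0]
  [ 0, -5,  0,  0,  0]
  [ 0,  0, -5,  0,  0]
  [ 0,  0,  0, -5,  0]
  [ 0,  0,  0,  0, -5]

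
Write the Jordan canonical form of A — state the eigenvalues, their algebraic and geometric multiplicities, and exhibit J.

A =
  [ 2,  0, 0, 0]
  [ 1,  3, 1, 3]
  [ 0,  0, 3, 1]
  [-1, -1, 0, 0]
J_3(2) ⊕ J_1(2)

The characteristic polynomial is
  det(x·I − A) = x^4 - 8*x^3 + 24*x^2 - 32*x + 16 = (x - 2)^4

Eigenvalues and multiplicities (the geometric multiplicity of λ is n − rank(A − λI), which equals the number of Jordan blocks for λ):
  λ = 2: algebraic multiplicity = 4, geometric multiplicity = 2

Determining the block sizes for each eigenvalue:
  λ = 2: with am = 4 and gm = 2, the partition is not yet determined (e.g. several partitions of 4 into 2 parts exist). Let N = A − (2)·I. Computing rank(N^1) = 2, rank(N^2) = 1, rank(N^3) = 0; the number of blocks of size ≥ j is rank(N^{j−1}) − rank(N^j), giving [2, 1, 1]. So we have 1 block(s) of size 3, 1 block(s) of size 1 → block sizes [3, 1]

Assembling the blocks gives a Jordan form
J =
  [2, 1, 0, 0]
  [0, 2, 1, 0]
  [0, 0, 2, 0]
  [0, 0, 0, 2]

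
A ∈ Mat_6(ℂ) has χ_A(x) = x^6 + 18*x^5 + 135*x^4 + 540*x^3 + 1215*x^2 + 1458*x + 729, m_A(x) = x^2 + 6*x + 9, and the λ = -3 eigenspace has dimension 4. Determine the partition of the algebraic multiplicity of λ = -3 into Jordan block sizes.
Block sizes for λ = -3: [2, 2, 1, 1]

Step 1 — from the characteristic polynomial, algebraic multiplicity of λ = -3 is 6. From dim ker(A − (-3)·I) = 4, there are exactly 4 Jordan blocks for λ = -3.
Step 2 — from the minimal polynomial, the factor (x + 3)^2 tells us the largest block for λ = -3 has size 2.
Step 3 — with total size 6, 4 blocks, and largest block 2, the block sizes (in nonincreasing order) are [2, 2, 1, 1].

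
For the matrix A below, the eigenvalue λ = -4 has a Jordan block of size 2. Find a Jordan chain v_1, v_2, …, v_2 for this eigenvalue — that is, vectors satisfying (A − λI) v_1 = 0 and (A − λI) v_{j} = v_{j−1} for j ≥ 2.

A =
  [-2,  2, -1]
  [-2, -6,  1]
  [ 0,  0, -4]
A Jordan chain for λ = -4 of length 2:
v_1 = (2, -2, 0)ᵀ
v_2 = (1, 0, 0)ᵀ

Let N = A − (-4)·I. We want v_2 with N^2 v_2 = 0 but N^1 v_2 ≠ 0; then v_{j-1} := N · v_j for j = 2, …, 2.

Pick v_2 = (1, 0, 0)ᵀ.
Then v_1 = N · v_2 = (2, -2, 0)ᵀ.

Sanity check: (A − (-4)·I) v_1 = (0, 0, 0)ᵀ = 0. ✓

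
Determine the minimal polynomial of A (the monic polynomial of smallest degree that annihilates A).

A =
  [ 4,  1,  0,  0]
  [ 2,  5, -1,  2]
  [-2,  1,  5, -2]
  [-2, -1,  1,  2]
x^3 - 12*x^2 + 48*x - 64

The characteristic polynomial is χ_A(x) = (x - 4)^4, so the eigenvalues are known. The minimal polynomial is
  m_A(x) = Π_λ (x − λ)^{k_λ}
where k_λ is the size of the *largest* Jordan block for λ (equivalently, the smallest k with (A − λI)^k v = 0 for every generalised eigenvector v of λ).

  λ = 4: largest Jordan block has size 3, contributing (x − 4)^3

So m_A(x) = (x - 4)^3 = x^3 - 12*x^2 + 48*x - 64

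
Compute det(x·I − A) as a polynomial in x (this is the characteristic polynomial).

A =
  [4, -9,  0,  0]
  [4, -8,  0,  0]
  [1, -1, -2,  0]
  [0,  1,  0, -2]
x^4 + 8*x^3 + 24*x^2 + 32*x + 16

Expanding det(x·I − A) (e.g. by cofactor expansion or by noting that A is similar to its Jordan form J, which has the same characteristic polynomial as A) gives
  χ_A(x) = x^4 + 8*x^3 + 24*x^2 + 32*x + 16
which factors as (x + 2)^4. The eigenvalues (with algebraic multiplicities) are λ = -2 with multiplicity 4.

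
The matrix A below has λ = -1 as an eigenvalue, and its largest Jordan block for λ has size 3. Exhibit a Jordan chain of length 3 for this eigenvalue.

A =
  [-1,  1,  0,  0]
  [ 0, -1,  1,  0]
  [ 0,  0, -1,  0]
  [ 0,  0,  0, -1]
A Jordan chain for λ = -1 of length 3:
v_1 = (1, 0, 0, 0)ᵀ
v_2 = (0, 1, 0, 0)ᵀ
v_3 = (0, 0, 1, 0)ᵀ

Let N = A − (-1)·I. We want v_3 with N^3 v_3 = 0 but N^2 v_3 ≠ 0; then v_{j-1} := N · v_j for j = 3, …, 2.

Pick v_3 = (0, 0, 1, 0)ᵀ.
Then v_2 = N · v_3 = (0, 1, 0, 0)ᵀ.
Then v_1 = N · v_2 = (1, 0, 0, 0)ᵀ.

Sanity check: (A − (-1)·I) v_1 = (0, 0, 0, 0)ᵀ = 0. ✓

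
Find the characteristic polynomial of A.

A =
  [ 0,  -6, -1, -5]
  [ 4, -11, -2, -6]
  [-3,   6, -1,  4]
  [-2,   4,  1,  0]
x^4 + 12*x^3 + 54*x^2 + 108*x + 81

Expanding det(x·I − A) (e.g. by cofactor expansion or by noting that A is similar to its Jordan form J, which has the same characteristic polynomial as A) gives
  χ_A(x) = x^4 + 12*x^3 + 54*x^2 + 108*x + 81
which factors as (x + 3)^4. The eigenvalues (with algebraic multiplicities) are λ = -3 with multiplicity 4.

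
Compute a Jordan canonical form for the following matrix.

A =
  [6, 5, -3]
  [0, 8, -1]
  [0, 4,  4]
J_3(6)

The characteristic polynomial is
  det(x·I − A) = x^3 - 18*x^2 + 108*x - 216 = (x - 6)^3

Eigenvalues and multiplicities (the geometric multiplicity of λ is n − rank(A − λI), which equals the number of Jordan blocks for λ):
  λ = 6: algebraic multiplicity = 3, geometric multiplicity = 1

Determining the block sizes for each eigenvalue:
  λ = 6: one block (gm = 1), so the single block has size am = 3 → block sizes [3]

Assembling the blocks gives a Jordan form
J =
  [6, 1, 0]
  [0, 6, 1]
  [0, 0, 6]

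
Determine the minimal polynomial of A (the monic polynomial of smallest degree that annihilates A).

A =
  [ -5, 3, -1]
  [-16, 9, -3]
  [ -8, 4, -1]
x^3 - 3*x^2 + 3*x - 1

The characteristic polynomial is χ_A(x) = (x - 1)^3, so the eigenvalues are known. The minimal polynomial is
  m_A(x) = Π_λ (x − λ)^{k_λ}
where k_λ is the size of the *largest* Jordan block for λ (equivalently, the smallest k with (A − λI)^k v = 0 for every generalised eigenvector v of λ).

  λ = 1: largest Jordan block has size 3, contributing (x − 1)^3

So m_A(x) = (x - 1)^3 = x^3 - 3*x^2 + 3*x - 1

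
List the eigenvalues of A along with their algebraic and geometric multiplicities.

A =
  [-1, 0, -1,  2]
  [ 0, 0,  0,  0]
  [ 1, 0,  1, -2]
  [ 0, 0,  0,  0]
λ = 0: alg = 4, geom = 3

Step 1 — factor the characteristic polynomial to read off the algebraic multiplicities:
  χ_A(x) = x^4

Step 2 — compute geometric multiplicities via the rank-nullity identity g(λ) = n − rank(A − λI):
  rank(A − (0)·I) = 1, so dim ker(A − (0)·I) = n − 1 = 3

Summary:
  λ = 0: algebraic multiplicity = 4, geometric multiplicity = 3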